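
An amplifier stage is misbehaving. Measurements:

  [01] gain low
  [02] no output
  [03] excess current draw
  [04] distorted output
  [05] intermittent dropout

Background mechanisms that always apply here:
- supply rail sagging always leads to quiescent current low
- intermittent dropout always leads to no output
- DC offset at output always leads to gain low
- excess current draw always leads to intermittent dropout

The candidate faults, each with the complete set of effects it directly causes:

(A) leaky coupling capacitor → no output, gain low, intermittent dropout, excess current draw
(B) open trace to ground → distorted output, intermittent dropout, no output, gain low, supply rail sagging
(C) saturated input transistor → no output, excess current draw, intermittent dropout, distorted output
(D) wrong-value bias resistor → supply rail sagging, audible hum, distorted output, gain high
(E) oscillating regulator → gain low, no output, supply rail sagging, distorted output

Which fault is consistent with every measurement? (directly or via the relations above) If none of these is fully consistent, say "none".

For each candidate, compare predicted effects to what was observed:
(A) leaky coupling capacitor — gain low +; no output +; excess current draw +; distorted output -; intermittent dropout +
(B) open trace to ground — gain low +; no output +; excess current draw -; distorted output +; intermittent dropout +
(C) saturated input transistor — gain low -; no output +; excess current draw +; distorted output +; intermittent dropout +
(D) wrong-value bias resistor — fails on gain low, no output, excess current draw, intermittent dropout (predicts gain high, not gain low)
(E) oscillating regulator — does not account for excess current draw, intermittent dropout
Every candidate fails on at least one observation.

none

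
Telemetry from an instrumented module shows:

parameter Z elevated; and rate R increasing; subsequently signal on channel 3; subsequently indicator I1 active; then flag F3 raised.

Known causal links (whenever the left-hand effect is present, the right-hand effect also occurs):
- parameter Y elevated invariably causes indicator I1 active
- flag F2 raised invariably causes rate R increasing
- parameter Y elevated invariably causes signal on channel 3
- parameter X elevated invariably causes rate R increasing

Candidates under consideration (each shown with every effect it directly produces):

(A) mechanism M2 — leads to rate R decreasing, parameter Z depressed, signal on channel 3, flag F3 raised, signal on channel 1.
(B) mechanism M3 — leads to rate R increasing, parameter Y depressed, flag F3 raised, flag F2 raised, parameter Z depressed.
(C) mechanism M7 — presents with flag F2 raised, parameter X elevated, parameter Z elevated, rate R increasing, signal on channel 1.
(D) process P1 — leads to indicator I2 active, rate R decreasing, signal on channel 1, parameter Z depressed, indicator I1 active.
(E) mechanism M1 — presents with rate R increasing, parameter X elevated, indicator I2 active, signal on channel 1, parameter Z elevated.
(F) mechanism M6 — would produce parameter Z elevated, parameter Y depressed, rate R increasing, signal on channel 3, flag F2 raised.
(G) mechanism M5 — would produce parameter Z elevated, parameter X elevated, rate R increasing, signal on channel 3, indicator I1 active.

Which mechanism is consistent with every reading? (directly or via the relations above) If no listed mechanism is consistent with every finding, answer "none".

Testing each hypothesis:
(A) mechanism M2 — parameter Z elevated -; rate R increasing -; signal on channel 3 +; indicator I1 active -; flag F3 raised +
(B) mechanism M3 — fails on parameter Z elevated, signal on channel 3, indicator I1 active (predicts parameter Z depressed, not parameter Z elevated)
(C) mechanism M7 — parameter Z elevated +; rate R increasing +; signal on channel 3 -; indicator I1 active -; flag F3 raised -
(D) process P1 — fails on parameter Z elevated, rate R increasing, signal on channel 3, flag F3 raised (predicts parameter Z depressed, not parameter Z elevated; predicts rate R decreasing, not rate R increasing)
(E) mechanism M1 — parameter Z elevated +; rate R increasing +; signal on channel 3 -; indicator I1 active -; flag F3 raised -
(F) mechanism M6 — does not account for indicator I1 active, flag F3 raised
(G) mechanism M5 — parameter Z elevated +; rate R increasing +; signal on channel 3 +; indicator I1 active +; flag F3 raised -
No candidate is consistent with all observations.

none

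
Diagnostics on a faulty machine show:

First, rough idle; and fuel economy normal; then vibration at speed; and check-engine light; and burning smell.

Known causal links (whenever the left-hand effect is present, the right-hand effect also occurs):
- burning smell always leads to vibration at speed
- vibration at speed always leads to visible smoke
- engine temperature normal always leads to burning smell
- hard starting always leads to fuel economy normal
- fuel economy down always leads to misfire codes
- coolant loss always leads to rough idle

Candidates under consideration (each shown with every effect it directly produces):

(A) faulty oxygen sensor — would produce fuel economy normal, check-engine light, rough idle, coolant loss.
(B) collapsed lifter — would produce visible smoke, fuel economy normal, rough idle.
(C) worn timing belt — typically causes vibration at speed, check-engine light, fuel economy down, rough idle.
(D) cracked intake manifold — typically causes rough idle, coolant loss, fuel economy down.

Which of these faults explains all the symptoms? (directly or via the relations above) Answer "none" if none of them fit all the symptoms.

Testing each hypothesis:
(A) faulty oxygen sensor — does not account for vibration at speed, burning smell
(B) collapsed lifter — rough idle yes; fuel economy normal yes; vibration at speed NO; check-engine light NO; burning smell NO
(C) worn timing belt — rough idle yes; fuel economy normal NO; vibration at speed yes; check-engine light yes; burning smell NO
(D) cracked intake manifold — rough idle yes; fuel economy normal NO; vibration at speed NO; check-engine light NO; burning smell NO
Every candidate fails on at least one observation.

none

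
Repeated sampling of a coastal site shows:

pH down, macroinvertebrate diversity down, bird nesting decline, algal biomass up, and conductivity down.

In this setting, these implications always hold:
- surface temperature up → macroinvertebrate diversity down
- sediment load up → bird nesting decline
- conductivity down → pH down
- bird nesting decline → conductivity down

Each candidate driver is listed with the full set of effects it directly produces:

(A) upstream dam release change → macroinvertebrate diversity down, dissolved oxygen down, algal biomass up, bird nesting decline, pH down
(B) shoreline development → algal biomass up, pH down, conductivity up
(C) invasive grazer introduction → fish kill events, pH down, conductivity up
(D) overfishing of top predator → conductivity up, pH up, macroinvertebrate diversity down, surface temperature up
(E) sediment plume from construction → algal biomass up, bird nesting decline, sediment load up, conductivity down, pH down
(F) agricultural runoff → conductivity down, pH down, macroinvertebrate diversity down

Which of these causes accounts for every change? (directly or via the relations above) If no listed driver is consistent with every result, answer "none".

Checking each candidate against the observations:
(A) upstream dam release change — pH down yes; macroinvertebrate diversity down yes; bird nesting decline yes; algal biomass up yes; conductivity down yes (through bird nesting decline → conductivity down)
(B) shoreline development — fails on macroinvertebrate diversity down, bird nesting decline, conductivity down (predicts conductivity up, not conductivity down)
(C) invasive grazer introduction — fails on macroinvertebrate diversity down, bird nesting decline, algal biomass up, conductivity down (predicts conductivity up, not conductivity down)
(D) overfishing of top predator — pH down NO; macroinvertebrate diversity down yes; bird nesting decline NO; algal biomass up NO; conductivity down NO
(E) sediment plume from construction — pH down yes; macroinvertebrate diversity down NO; bird nesting decline yes; algal biomass up yes; conductivity down yes
(F) agricultural runoff — does not account for bird nesting decline, algal biomass up
Only (A) is consistent with every observation.

A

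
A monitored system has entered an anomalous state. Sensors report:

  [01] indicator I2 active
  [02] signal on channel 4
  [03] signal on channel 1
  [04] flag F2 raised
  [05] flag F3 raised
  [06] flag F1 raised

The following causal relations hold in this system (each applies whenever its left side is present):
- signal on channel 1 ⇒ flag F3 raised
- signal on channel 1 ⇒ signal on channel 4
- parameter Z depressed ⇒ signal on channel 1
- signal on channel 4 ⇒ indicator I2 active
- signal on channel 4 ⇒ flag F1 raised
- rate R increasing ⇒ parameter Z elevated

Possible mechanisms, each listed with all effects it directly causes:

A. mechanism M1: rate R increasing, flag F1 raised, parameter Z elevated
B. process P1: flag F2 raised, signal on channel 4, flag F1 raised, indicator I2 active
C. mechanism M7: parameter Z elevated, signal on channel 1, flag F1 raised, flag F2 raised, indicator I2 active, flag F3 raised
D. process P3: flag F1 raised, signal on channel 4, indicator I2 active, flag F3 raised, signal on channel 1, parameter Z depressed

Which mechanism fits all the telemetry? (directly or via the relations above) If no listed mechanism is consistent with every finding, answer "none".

Checking each candidate against the observations:
(A) mechanism M1 — indicator I2 active NO; signal on channel 4 NO; signal on channel 1 NO; flag F2 raised NO; flag F3 raised NO; flag F1 raised yes
(B) process P1 — indicator I2 active yes; signal on channel 4 yes; signal on channel 1 NO; flag F2 raised yes; flag F3 raised NO; flag F1 raised yes
(C) mechanism M7 — accounts for every observation (signal on channel 4 through signal on channel 1 → signal on channel 4)
(D) process P3 — indicator I2 active yes; signal on channel 4 yes; signal on channel 1 yes; flag F2 raised NO; flag F3 raised yes; flag F1 raised yes
Only (C) is consistent with every observation.

C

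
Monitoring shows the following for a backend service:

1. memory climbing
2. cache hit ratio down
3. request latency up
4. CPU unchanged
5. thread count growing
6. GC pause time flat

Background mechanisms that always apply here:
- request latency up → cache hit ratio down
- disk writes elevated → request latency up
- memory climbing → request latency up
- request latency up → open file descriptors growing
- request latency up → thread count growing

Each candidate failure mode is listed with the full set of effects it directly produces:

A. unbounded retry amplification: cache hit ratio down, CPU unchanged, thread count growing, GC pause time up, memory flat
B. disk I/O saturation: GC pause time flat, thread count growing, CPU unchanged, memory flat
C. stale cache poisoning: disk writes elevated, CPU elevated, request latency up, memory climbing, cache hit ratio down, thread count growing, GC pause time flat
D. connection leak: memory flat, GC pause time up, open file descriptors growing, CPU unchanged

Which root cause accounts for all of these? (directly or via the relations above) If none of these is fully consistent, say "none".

none

Checking each candidate against the observations:
(A) unbounded retry amplification — fails on memory climbing, request latency up, GC pause time flat (predicts memory flat, not memory climbing; predicts GC pause time up, not GC pause time flat)
(B) disk I/O saturation — memory climbing ✗; cache hit ratio down ✗; request latency up ✗; CPU unchanged ✓; thread count growing ✓; GC pause time flat ✓
(C) stale cache poisoning — memory climbing ✓; cache hit ratio down ✓; request latency up ✓; CPU unchanged ✗; thread count growing ✓; GC pause time flat ✓
(D) connection leak — fails on memory climbing, cache hit ratio down, request latency up, thread count growing, GC pause time flat (predicts memory flat, not memory climbing; predicts GC pause time up, not GC pause time flat)
Every candidate fails on at least one observation.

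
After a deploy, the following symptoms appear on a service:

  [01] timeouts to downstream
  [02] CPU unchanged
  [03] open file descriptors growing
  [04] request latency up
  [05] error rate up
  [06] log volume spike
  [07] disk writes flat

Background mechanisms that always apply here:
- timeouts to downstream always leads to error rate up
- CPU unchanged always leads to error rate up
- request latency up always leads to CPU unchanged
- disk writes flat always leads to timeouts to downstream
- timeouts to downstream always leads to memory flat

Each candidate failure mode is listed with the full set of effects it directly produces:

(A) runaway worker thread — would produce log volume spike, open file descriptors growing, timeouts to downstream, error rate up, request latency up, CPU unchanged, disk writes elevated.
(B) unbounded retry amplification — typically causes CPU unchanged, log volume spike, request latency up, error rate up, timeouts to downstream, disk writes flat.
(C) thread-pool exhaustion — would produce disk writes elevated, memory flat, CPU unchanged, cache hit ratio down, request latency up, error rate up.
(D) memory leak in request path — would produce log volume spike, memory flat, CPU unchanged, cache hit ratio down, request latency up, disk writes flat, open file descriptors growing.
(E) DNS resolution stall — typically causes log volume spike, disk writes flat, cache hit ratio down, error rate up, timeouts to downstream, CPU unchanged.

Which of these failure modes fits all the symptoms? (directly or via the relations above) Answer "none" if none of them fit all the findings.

Testing each hypothesis:
(A) runaway worker thread — timeouts to downstream +; CPU unchanged +; open file descriptors growing +; request latency up +; error rate up +; log volume spike +; disk writes flat -
(B) unbounded retry amplification — does not account for open file descriptors growing
(C) thread-pool exhaustion — timeouts to downstream -; CPU unchanged +; open file descriptors growing -; request latency up +; error rate up +; log volume spike -; disk writes flat -
(D) memory leak in request path — accounts for every observation (timeouts to downstream through disk writes flat → timeouts to downstream)
(E) DNS resolution stall — timeouts to downstream +; CPU unchanged +; open file descriptors growing -; request latency up -; error rate up +; log volume spike +; disk writes flat +
(D) alone accounts for all the evidence.

D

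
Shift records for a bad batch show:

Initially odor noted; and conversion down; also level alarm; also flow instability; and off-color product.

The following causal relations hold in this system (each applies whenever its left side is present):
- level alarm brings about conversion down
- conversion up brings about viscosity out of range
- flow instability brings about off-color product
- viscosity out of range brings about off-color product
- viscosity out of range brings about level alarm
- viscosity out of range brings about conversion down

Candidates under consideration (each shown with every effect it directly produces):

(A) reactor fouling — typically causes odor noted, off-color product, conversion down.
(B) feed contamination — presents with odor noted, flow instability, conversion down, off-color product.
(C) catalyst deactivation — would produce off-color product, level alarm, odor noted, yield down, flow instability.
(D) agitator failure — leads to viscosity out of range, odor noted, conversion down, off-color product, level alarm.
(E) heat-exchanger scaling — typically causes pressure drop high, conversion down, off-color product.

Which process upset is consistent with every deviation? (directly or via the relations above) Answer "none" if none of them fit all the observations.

C

Testing each hypothesis:
(A) reactor fouling — odor noted +; conversion down +; level alarm -; flow instability -; off-color product +
(B) feed contamination — does not account for level alarm
(C) catalyst deactivation — odor noted +; conversion down + (through level alarm → conversion down); level alarm +; flow instability +; off-color product +
(D) agitator failure — odor noted +; conversion down +; level alarm +; flow instability -; off-color product +
(E) heat-exchanger scaling — odor noted -; conversion down +; level alarm -; flow instability -; off-color product +
(C) is the only candidate with no mismatches.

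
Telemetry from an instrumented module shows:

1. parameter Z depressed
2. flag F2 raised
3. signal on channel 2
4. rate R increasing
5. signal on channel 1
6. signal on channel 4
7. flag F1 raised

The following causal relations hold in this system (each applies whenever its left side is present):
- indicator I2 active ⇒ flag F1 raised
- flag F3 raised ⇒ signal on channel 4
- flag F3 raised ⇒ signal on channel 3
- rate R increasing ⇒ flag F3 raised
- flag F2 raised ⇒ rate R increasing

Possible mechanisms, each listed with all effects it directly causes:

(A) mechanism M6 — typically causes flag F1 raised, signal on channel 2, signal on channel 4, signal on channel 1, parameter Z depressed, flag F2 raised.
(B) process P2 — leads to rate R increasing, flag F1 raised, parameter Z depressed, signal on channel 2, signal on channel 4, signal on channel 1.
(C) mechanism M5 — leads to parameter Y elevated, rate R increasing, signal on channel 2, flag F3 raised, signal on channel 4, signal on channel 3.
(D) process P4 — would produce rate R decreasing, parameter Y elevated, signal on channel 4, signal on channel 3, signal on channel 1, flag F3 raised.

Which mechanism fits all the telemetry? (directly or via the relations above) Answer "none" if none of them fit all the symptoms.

Testing each hypothesis:
(A) mechanism M6 — parameter Z depressed ✓; flag F2 raised ✓; signal on channel 2 ✓; rate R increasing ✓ (by flag F2 raised → rate R increasing); signal on channel 1 ✓; signal on channel 4 ✓; flag F1 raised ✓
(B) process P2 — does not account for flag F2 raised
(C) mechanism M5 — parameter Z depressed ✗; flag F2 raised ✗; signal on channel 2 ✓; rate R increasing ✓; signal on channel 1 ✗; signal on channel 4 ✓; flag F1 raised ✗
(D) process P4 — parameter Z depressed ✗; flag F2 raised ✗; signal on channel 2 ✗; rate R increasing ✗; signal on channel 1 ✓; signal on channel 4 ✓; flag F1 raised ✗
(A) alone accounts for all the evidence.

A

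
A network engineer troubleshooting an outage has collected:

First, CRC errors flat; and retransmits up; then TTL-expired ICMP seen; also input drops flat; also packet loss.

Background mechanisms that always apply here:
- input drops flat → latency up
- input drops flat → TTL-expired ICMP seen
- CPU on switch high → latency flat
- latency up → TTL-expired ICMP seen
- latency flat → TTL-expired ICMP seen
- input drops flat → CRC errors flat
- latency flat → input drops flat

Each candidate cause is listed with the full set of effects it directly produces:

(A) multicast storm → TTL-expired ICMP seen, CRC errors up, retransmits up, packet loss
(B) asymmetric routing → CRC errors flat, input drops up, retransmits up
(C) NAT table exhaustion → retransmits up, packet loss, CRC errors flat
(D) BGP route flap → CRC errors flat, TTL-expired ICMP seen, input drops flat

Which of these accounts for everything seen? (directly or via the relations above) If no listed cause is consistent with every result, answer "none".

none

Testing each hypothesis:
(A) multicast storm — fails on CRC errors flat, input drops flat (predicts CRC errors up, not CRC errors flat)
(B) asymmetric routing — fails on TTL-expired ICMP seen, input drops flat, packet loss (predicts input drops up, not input drops flat)
(C) NAT table exhaustion — does not account for TTL-expired ICMP seen, input drops flat
(D) BGP route flap — CRC errors flat ✓; retransmits up ✗; TTL-expired ICMP seen ✓; input drops flat ✓; packet loss ✗
No candidate is consistent with all observations.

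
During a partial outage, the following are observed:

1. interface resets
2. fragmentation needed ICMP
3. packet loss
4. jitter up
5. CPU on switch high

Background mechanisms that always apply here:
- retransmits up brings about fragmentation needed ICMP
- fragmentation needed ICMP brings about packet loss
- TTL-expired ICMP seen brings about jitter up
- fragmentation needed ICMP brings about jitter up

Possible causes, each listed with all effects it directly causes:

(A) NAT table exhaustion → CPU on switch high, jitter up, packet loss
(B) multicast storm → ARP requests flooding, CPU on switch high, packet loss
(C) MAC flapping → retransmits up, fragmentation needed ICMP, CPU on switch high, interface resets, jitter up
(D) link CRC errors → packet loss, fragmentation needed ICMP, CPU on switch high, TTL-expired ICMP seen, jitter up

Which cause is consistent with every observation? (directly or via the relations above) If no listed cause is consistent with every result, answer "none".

C

Testing each hypothesis:
(A) NAT table exhaustion — does not account for interface resets, fragmentation needed ICMP
(B) multicast storm — does not account for interface resets, fragmentation needed ICMP, jitter up
(C) MAC flapping — accounts for every observation (packet loss through fragmentation needed ICMP → packet loss)
(D) link CRC errors — interface resets -; fragmentation needed ICMP +; packet loss +; jitter up +; CPU on switch high +
(C) is the only candidate with no mismatches.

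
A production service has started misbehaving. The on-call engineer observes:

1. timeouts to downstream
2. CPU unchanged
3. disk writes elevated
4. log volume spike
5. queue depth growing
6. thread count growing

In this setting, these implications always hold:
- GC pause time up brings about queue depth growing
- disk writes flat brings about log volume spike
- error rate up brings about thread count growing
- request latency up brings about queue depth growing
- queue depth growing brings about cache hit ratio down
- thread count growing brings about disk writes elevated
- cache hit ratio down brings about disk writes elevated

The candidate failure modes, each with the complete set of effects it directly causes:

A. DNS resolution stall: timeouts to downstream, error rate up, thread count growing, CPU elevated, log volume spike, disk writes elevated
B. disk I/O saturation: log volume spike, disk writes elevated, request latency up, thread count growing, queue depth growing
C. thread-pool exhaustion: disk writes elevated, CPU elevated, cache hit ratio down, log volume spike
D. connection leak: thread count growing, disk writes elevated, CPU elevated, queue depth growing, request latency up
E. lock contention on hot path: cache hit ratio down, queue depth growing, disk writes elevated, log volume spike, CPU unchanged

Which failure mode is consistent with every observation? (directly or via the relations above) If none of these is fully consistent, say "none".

Per-candidate check:
(A) DNS resolution stall — fails on CPU unchanged, queue depth growing (predicts CPU elevated, not CPU unchanged)
(B) disk I/O saturation — does not account for timeouts to downstream, CPU unchanged
(C) thread-pool exhaustion — fails on timeouts to downstream, CPU unchanged, queue depth growing, thread count growing (predicts CPU elevated, not CPU unchanged)
(D) connection leak — timeouts to downstream ✗; CPU unchanged ✗; disk writes elevated ✓; log volume spike ✗; queue depth growing ✓; thread count growing ✓
(E) lock contention on hot path — timeouts to downstream ✗; CPU unchanged ✓; disk writes elevated ✓; log volume spike ✓; queue depth growing ✓; thread count growing ✗
No candidate is consistent with all observations.

none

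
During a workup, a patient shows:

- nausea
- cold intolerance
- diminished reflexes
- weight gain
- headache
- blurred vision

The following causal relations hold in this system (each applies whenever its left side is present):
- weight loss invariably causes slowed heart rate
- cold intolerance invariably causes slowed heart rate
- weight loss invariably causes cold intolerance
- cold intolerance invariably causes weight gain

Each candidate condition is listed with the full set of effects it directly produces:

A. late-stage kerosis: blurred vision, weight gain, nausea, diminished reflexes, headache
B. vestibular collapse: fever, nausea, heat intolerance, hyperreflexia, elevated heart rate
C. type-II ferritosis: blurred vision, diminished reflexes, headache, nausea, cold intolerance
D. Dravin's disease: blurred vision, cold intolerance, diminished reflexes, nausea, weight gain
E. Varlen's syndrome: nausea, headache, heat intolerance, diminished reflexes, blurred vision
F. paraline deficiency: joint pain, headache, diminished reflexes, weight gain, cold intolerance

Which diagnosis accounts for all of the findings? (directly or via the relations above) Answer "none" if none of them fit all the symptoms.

C

Per-candidate check:
(A) late-stage kerosis — nausea +; cold intolerance -; diminished reflexes +; weight gain +; headache +; blurred vision +
(B) vestibular collapse — fails on cold intolerance, diminished reflexes, weight gain, headache, blurred vision (predicts heat intolerance, not cold intolerance; predicts hyperreflexia, not diminished reflexes)
(C) type-II ferritosis — accounts for every observation (weight gain by cold intolerance → weight gain)
(D) Dravin's disease — does not account for headache
(E) Varlen's syndrome — fails on cold intolerance, weight gain (predicts heat intolerance, not cold intolerance)
(F) paraline deficiency — does not account for nausea, blurred vision
(C) alone accounts for all the evidence.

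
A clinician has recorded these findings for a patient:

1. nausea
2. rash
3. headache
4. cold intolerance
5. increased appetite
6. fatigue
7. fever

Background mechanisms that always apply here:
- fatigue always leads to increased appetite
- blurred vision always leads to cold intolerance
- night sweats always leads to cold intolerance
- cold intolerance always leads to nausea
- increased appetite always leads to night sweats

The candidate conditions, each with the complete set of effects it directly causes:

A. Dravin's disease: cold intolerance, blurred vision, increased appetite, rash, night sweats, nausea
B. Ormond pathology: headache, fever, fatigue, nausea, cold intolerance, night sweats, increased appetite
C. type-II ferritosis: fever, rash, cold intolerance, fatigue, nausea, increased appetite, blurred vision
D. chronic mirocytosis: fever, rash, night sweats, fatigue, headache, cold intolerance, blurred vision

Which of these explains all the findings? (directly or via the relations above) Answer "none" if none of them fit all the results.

Testing each hypothesis:
(A) Dravin's disease — does not account for headache, fatigue, fever
(B) Ormond pathology — nausea match; rash miss; headache match; cold intolerance match; increased appetite match; fatigue match; fever match
(C) type-II ferritosis — does not account for headache
(D) chronic mirocytosis — accounts for every observation (nausea via cold intolerance → nausea)
Only (D) is consistent with every observation.

D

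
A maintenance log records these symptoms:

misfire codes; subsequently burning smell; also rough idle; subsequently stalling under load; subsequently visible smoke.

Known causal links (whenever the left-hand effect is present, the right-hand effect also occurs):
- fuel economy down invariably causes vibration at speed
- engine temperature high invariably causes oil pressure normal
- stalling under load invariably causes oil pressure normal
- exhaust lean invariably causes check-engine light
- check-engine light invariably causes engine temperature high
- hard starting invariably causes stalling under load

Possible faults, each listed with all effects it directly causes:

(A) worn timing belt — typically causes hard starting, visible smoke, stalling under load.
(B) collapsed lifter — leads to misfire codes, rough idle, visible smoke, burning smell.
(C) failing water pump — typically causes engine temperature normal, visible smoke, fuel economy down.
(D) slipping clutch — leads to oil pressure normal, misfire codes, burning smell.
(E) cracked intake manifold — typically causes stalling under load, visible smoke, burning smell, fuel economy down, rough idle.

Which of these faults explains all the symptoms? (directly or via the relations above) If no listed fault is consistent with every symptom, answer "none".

none

Per-candidate check:
(A) worn timing belt — does not account for misfire codes, burning smell, rough idle
(B) collapsed lifter — misfire codes +; burning smell +; rough idle +; stalling under load -; visible smoke +
(C) failing water pump — does not account for misfire codes, burning smell, rough idle, stalling under load
(D) slipping clutch — misfire codes +; burning smell +; rough idle -; stalling under load -; visible smoke -
(E) cracked intake manifold — does not account for misfire codes
No candidate is consistent with all observations.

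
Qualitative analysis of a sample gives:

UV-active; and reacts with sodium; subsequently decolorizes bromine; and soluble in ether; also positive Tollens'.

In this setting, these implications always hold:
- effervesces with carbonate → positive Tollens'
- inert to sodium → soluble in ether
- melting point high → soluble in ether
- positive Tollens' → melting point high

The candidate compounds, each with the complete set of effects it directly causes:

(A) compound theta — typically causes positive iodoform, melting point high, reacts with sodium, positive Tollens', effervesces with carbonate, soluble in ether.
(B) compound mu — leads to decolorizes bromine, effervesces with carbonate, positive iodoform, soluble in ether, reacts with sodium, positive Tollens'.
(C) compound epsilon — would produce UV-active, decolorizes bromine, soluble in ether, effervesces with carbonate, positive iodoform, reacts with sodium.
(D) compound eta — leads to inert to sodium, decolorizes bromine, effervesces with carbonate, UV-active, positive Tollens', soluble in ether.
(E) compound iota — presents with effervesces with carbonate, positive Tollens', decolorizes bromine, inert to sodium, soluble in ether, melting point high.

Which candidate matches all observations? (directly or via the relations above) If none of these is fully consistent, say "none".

Per-candidate check:
(A) compound theta — UV-active -; reacts with sodium +; decolorizes bromine -; soluble in ether +; positive Tollens' +
(B) compound mu — UV-active -; reacts with sodium +; decolorizes bromine +; soluble in ether +; positive Tollens' +
(C) compound epsilon — accounts for every observation (positive Tollens' through effervesces with carbonate → positive Tollens')
(D) compound eta — UV-active +; reacts with sodium -; decolorizes bromine +; soluble in ether +; positive Tollens' +
(E) compound iota — UV-active -; reacts with sodium -; decolorizes bromine +; soluble in ether +; positive Tollens' +
(C) alone accounts for all the evidence.

C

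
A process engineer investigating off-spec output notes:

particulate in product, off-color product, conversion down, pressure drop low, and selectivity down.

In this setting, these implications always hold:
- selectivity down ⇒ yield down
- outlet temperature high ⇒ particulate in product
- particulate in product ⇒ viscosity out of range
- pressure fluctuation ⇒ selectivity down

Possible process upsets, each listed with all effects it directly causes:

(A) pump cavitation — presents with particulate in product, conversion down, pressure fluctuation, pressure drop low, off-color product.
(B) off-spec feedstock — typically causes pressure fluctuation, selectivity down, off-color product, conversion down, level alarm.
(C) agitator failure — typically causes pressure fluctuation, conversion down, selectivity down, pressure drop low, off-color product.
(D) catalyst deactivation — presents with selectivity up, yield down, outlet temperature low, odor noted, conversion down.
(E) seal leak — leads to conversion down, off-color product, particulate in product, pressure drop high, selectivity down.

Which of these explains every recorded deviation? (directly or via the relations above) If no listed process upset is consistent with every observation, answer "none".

A

Testing each hypothesis:
(A) pump cavitation — particulate in product +; off-color product +; conversion down +; pressure drop low +; selectivity down + (through pressure fluctuation → selectivity down)
(B) off-spec feedstock — particulate in product -; off-color product +; conversion down +; pressure drop low -; selectivity down +
(C) agitator failure — particulate in product -; off-color product +; conversion down +; pressure drop low +; selectivity down +
(D) catalyst deactivation — particulate in product -; off-color product -; conversion down +; pressure drop low -; selectivity down -
(E) seal leak — particulate in product +; off-color product +; conversion down +; pressure drop low -; selectivity down +
Only (A) is consistent with every observation.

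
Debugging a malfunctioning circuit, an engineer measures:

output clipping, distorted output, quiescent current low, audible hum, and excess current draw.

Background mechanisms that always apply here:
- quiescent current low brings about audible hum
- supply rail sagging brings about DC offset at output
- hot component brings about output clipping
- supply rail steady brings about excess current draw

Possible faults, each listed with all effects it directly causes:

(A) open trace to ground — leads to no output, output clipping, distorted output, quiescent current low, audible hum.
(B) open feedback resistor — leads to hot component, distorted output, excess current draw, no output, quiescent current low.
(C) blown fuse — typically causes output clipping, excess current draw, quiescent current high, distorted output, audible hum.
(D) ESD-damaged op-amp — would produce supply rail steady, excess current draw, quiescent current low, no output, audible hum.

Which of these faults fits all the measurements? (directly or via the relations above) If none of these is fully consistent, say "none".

B

For each candidate, compare predicted effects to what was observed:
(A) open trace to ground — does not account for excess current draw
(B) open feedback resistor — accounts for every observation (output clipping through hot component → output clipping)
(C) blown fuse — output clipping yes; distorted output yes; quiescent current low NO; audible hum yes; excess current draw yes
(D) ESD-damaged op-amp — does not account for output clipping, distorted output
Only (B) is consistent with every observation.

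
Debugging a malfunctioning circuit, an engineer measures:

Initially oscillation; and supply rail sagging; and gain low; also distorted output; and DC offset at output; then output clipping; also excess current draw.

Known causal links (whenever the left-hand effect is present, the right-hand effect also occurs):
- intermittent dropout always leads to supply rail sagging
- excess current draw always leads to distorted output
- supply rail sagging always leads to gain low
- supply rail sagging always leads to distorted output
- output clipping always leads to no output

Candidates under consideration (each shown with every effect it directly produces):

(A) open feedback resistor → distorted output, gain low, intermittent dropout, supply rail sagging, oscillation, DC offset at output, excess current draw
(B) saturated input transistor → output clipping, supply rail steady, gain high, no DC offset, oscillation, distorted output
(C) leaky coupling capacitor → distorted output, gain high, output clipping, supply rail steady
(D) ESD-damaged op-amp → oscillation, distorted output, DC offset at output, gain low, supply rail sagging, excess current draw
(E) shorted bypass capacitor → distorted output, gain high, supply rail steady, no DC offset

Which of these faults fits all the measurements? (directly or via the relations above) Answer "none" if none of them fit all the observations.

Testing each hypothesis:
(A) open feedback resistor — does not account for output clipping
(B) saturated input transistor — oscillation ✓; supply rail sagging ✗; gain low ✗; distorted output ✓; DC offset at output ✗; output clipping ✓; excess current draw ✗
(C) leaky coupling capacitor — oscillation ✗; supply rail sagging ✗; gain low ✗; distorted output ✓; DC offset at output ✗; output clipping ✓; excess current draw ✗
(D) ESD-damaged op-amp — oscillation ✓; supply rail sagging ✓; gain low ✓; distorted output ✓; DC offset at output ✓; output clipping ✗; excess current draw ✓
(E) shorted bypass capacitor — oscillation ✗; supply rail sagging ✗; gain low ✗; distorted output ✓; DC offset at output ✗; output clipping ✗; excess current draw ✗
Every candidate fails on at least one observation.

none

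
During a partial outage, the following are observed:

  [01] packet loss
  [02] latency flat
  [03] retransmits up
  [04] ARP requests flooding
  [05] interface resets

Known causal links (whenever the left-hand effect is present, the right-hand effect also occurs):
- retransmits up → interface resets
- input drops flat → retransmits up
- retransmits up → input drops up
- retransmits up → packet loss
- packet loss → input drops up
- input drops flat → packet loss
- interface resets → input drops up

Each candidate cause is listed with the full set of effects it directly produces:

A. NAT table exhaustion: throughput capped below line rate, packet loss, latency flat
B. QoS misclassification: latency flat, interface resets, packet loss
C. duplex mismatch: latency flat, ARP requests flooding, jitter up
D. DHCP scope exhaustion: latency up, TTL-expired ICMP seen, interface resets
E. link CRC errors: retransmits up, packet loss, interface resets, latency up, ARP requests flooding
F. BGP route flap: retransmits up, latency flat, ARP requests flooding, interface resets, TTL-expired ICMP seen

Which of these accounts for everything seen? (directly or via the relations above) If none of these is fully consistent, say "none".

Testing each hypothesis:
(A) NAT table exhaustion — does not account for retransmits up, ARP requests flooding, interface resets
(B) QoS misclassification — packet loss match; latency flat match; retransmits up miss; ARP requests flooding miss; interface resets match
(C) duplex mismatch — packet loss miss; latency flat match; retransmits up miss; ARP requests flooding match; interface resets miss
(D) DHCP scope exhaustion — packet loss miss; latency flat miss; retransmits up miss; ARP requests flooding miss; interface resets match
(E) link CRC errors — packet loss match; latency flat miss; retransmits up match; ARP requests flooding match; interface resets match
(F) BGP route flap — accounts for every observation (packet loss via retransmits up → packet loss)
(F) is the only candidate with no mismatches.

F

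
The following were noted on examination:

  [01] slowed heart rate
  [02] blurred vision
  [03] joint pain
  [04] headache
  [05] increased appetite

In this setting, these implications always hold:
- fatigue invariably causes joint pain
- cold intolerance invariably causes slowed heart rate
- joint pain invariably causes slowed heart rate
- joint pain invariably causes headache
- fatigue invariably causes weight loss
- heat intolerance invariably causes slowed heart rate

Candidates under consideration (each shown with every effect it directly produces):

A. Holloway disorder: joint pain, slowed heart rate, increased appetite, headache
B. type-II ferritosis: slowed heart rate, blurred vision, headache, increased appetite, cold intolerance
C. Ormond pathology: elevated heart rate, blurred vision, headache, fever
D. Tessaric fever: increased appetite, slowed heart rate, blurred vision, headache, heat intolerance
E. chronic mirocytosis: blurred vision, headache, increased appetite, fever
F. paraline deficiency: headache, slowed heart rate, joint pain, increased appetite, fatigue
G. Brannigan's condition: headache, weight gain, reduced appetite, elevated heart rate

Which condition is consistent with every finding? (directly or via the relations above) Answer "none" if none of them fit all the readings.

none

For each candidate, compare predicted effects to what was observed:
(A) Holloway disorder — slowed heart rate +; blurred vision -; joint pain +; headache +; increased appetite +
(B) type-II ferritosis — slowed heart rate +; blurred vision +; joint pain -; headache +; increased appetite +
(C) Ormond pathology — fails on slowed heart rate, joint pain, increased appetite (predicts elevated heart rate, not slowed heart rate)
(D) Tessaric fever — does not account for joint pain
(E) chronic mirocytosis — does not account for slowed heart rate, joint pain
(F) paraline deficiency — does not account for blurred vision
(G) Brannigan's condition — fails on slowed heart rate, blurred vision, joint pain, increased appetite (predicts elevated heart rate, not slowed heart rate; predicts reduced appetite, not increased appetite)
Every candidate fails on at least one observation.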